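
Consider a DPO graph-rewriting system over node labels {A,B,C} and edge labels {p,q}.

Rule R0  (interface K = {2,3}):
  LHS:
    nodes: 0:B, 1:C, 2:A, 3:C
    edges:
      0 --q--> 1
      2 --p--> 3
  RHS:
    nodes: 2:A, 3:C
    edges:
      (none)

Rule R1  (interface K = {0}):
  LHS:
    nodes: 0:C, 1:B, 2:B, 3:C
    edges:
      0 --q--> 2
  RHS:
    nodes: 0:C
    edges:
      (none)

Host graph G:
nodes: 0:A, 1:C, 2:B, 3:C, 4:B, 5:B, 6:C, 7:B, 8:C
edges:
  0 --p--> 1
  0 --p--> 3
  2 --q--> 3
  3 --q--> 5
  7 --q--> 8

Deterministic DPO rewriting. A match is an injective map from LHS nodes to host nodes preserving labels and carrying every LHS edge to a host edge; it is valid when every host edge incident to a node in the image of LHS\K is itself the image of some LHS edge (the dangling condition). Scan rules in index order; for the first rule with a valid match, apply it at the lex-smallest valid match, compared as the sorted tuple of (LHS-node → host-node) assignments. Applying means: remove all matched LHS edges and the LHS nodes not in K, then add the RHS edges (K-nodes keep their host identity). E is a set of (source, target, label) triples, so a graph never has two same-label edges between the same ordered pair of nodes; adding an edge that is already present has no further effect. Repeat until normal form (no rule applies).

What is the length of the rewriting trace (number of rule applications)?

[0] host  ⇒  9 nodes, 5 edges  {0-p->1 0-p->3 2-q->3 3-q->5 7-q->8}
[1] R0 @ {0↦7, 1↦8, 2↦0, 3↦1}  ⇒  7 nodes, 3 edges  {0-p->3 2-q->3 3-q->5}
[2] R1 @ {0↦3, 1↦4, 2↦5, 3↦1}  ⇒  4 nodes, 2 edges  {0-p->3 2-q->3}
final graph: no rule applies after step 2

Answer: 2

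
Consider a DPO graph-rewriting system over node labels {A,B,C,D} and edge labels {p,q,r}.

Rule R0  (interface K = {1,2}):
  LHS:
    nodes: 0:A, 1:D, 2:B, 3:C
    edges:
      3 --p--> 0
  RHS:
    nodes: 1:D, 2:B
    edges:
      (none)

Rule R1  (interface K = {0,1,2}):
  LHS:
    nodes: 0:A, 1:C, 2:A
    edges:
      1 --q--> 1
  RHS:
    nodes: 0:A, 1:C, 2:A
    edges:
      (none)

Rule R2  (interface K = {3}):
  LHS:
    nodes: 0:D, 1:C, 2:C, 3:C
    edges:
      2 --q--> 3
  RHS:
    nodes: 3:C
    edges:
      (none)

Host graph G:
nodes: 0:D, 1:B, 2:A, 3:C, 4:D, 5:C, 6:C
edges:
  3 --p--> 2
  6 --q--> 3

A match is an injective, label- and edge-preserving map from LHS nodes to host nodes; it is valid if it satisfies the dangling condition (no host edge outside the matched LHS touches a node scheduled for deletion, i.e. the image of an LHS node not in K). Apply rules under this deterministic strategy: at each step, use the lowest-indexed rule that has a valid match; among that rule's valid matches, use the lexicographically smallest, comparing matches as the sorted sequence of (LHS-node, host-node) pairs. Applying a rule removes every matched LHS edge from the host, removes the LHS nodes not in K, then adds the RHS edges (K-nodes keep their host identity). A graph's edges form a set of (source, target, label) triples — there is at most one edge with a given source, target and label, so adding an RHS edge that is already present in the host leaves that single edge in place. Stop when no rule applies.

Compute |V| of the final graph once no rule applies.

Answer: 2

Rewrite trace:
start.  V:7 E:2  edges: 3-p->2 6-q->3
1. fire R2 via {0↦0, 1↦5, 2↦6, 3↦3}  →  V:4 E:1  edges: 3-p->2
2. fire R0 via {0↦2, 1↦4, 2↦1, 3↦3}  →  V:2 E:0  edges: ∅
normal form: no rule applies after step 2
NF nodes: {1:B, 4:D}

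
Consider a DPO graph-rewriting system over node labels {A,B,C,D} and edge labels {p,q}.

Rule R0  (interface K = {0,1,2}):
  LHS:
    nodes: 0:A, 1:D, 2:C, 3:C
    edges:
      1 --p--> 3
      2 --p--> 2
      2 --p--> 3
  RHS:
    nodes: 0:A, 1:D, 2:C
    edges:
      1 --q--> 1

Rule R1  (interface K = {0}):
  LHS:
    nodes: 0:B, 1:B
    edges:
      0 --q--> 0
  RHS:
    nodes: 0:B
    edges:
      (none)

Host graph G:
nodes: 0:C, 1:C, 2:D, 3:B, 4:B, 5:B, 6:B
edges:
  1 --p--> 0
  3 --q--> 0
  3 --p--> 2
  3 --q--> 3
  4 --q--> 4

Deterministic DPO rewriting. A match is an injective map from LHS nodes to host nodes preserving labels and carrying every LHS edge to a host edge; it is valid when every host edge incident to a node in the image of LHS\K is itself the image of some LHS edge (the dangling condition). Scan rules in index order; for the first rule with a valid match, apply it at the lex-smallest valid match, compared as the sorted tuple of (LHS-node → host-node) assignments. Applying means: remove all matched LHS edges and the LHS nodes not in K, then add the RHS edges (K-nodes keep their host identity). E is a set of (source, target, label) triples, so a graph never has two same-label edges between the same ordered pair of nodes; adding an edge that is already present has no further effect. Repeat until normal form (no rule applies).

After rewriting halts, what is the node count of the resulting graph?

[0] host  ⇒  7 nodes, 5 edges  {1-p->0 3-q->0 3-p->2 3-q->3 4-q->4}
[1] R1 @ {0↦3, 1↦5}  ⇒  6 nodes, 4 edges  {1-p->0 3-q->0 3-p->2 4-q->4}
[2] R1 @ {0↦4, 1↦6}  ⇒  5 nodes, 3 edges  {1-p->0 3-q->0 3-p->2}
normal form: no rule applies after step 2
NF nodes: {0:C, 1:C, 2:D, 3:B, 4:B}

Answer: 5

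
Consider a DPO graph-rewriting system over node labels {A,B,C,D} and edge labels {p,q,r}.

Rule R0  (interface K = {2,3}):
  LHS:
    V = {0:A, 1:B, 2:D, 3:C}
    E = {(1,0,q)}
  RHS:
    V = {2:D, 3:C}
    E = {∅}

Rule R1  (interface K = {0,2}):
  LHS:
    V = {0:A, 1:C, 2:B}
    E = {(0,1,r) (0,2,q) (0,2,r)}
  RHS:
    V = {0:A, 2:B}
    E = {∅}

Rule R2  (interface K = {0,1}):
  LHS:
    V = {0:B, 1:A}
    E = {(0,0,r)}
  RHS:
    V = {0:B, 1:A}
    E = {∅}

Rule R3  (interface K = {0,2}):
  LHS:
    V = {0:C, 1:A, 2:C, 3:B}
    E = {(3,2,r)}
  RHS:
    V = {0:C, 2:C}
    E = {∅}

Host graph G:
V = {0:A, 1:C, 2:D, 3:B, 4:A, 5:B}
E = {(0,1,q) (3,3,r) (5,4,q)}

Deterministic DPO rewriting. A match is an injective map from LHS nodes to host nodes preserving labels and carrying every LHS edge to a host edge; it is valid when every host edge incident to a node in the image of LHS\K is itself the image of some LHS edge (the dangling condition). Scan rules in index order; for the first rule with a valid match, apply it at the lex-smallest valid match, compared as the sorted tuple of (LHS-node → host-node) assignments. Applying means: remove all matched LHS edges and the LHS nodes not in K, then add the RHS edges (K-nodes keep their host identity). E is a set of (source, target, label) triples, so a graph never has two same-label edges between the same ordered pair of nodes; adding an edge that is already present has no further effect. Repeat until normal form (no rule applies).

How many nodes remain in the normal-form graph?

Answer: 4

Steps:
initial: |V|=6 |E|=3  E = 0-q->1 3-r->3 5-q->4
step 1: apply R0 at {0↦4, 1↦5, 2↦2, 3↦1}  → |V|=4 |E|=2  E = 0-q->1 3-r->3
step 2: apply R2 at {0↦3, 1↦0}  → |V|=4 |E|=1  E = 0-q->1
normal form: no rule applies after step 2
NF nodes: {0:A, 1:C, 2:D, 3:B}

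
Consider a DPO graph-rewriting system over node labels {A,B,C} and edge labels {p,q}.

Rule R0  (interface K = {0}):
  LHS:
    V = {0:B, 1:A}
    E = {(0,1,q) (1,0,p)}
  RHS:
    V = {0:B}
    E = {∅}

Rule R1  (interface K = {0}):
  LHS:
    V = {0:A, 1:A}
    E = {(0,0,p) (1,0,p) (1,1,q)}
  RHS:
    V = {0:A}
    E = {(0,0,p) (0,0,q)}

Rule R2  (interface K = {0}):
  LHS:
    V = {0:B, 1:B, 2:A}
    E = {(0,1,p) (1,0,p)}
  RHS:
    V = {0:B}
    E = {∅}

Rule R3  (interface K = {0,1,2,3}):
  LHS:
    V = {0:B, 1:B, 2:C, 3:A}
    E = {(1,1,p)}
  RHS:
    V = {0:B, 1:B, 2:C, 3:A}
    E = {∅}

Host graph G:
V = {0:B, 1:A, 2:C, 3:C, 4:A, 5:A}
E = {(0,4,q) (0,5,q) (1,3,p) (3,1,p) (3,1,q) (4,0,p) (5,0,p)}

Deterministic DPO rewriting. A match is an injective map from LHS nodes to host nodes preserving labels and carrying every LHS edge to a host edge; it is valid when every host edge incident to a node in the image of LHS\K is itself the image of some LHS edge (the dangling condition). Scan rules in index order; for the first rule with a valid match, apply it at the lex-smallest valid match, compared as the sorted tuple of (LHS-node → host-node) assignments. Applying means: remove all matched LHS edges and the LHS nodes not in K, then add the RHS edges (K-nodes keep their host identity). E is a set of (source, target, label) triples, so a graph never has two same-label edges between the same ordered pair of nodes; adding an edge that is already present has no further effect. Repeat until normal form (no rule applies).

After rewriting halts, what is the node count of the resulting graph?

initial: |V|=6 |E|=7  E = 0-q->4 0-q->5 1-p->3 3-p->1 3-q->1 4-p->0 5-p->0
step 1: apply R0 at {0↦0, 1↦4}  → |V|=5 |E|=5  E = 0-q->5 1-p->3 3-p->1 3-q->1 5-p->0
step 2: apply R0 at {0↦0, 1↦5}  → |V|=4 |E|=3  E = 1-p->3 3-p->1 3-q->1
halt: no rule applies after step 2
NF nodes: {0:B, 1:A, 2:C, 3:C}

Answer: 4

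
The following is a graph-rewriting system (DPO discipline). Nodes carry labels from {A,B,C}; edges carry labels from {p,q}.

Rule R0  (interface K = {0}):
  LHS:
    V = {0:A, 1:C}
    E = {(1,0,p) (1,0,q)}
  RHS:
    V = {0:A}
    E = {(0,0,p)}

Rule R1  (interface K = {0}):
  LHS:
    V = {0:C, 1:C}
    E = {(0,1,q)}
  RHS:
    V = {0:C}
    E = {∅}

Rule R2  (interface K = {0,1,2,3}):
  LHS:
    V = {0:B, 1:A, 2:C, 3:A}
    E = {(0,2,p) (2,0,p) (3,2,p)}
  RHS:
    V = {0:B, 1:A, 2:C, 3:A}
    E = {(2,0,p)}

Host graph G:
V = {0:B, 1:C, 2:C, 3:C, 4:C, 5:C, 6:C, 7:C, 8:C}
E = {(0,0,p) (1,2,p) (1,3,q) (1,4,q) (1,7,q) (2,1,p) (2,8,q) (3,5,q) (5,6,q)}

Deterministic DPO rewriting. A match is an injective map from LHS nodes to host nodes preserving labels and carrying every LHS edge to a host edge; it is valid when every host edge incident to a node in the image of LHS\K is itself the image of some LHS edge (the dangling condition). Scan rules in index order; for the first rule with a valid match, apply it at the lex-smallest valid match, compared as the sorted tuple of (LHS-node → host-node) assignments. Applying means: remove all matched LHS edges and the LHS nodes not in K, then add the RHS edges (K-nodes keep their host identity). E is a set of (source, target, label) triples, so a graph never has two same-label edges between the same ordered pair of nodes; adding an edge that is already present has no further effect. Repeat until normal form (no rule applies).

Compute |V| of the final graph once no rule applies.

initial: |V|=9 |E|=9  E = 0-p->0 1-p->2 1-q->3 1-q->4 1-q->7 2-p->1 2-q->8 3-q->5 5-q->6
step 1: apply R1 at {0↦1, 1↦4}  → |V|=8 |E|=8  E = 0-p->0 1-p->2 1-q->3 1-q->7 2-p->1 2-q->8 3-q->5 5-q->6
step 2: apply R1 at {0↦1, 1↦7}  → |V|=7 |E|=7  E = 0-p->0 1-p->2 1-q->3 2-p->1 2-q->8 3-q->5 5-q->6
step 3: apply R1 at {0↦2, 1↦8}  → |V|=6 |E|=6  E = 0-p->0 1-p->2 1-q->3 2-p->1 3-q->5 5-q->6
step 4: apply R1 at {0↦5, 1↦6}  → |V|=5 |E|=5  E = 0-p->0 1-p->2 1-q->3 2-p->1 3-q->5
step 5: apply R1 at {0↦3, 1↦5}  → |V|=4 |E|=4  E = 0-p->0 1-p->2 1-q->3 2-p->1
step 6: apply R1 at {0↦1, 1↦3}  → |V|=3 |E|=3  E = 0-p->0 1-p->2 2-p->1
normal form: no rule applies after step 6
NF nodes: {0:B, 1:C, 2:C}

Answer: 3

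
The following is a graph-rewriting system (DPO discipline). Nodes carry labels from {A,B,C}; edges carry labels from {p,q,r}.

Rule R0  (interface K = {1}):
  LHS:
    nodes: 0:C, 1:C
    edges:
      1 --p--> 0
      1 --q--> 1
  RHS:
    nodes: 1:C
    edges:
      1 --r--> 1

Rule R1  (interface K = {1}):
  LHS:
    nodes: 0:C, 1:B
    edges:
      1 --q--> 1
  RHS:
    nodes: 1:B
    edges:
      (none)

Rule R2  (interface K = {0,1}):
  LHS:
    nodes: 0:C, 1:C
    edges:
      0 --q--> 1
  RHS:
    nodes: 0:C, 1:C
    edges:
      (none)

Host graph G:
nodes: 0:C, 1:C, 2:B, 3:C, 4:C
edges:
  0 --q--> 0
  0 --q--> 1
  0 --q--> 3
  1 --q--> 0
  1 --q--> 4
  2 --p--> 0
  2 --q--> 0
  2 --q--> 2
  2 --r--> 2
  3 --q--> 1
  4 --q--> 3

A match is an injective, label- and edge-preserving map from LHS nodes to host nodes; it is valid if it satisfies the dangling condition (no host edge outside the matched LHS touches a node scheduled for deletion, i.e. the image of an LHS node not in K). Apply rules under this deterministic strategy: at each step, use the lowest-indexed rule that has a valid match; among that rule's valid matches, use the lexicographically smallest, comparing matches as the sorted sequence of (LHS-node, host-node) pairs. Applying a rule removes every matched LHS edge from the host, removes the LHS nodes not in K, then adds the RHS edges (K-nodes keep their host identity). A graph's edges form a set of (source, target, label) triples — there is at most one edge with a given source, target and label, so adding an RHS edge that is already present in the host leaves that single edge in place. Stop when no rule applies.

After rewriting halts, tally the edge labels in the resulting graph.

Answer: p:1 q:2 r:1

Derivation:
start.  V:5 E:11  edges: 0-q->0 0-q->1 0-q->3 1-q->0 1-q->4 2-p->0 2-q->0 2-q->2 2-r->2 3-q->1 4-q->3
1. fire R2 via {0↦0, 1↦1}  →  V:5 E:10  edges: 0-q->0 0-q->3 1-q->0 1-q->4 2-p->0 2-q->0 2-q->2 2-r->2 3-q->1 4-q->3
2. fire R2 via {0↦0, 1↦3}  →  V:5 E:9  edges: 0-q->0 1-q->0 1-q->4 2-p->0 2-q->0 2-q->2 2-r->2 3-q->1 4-q->3
3. fire R2 via {0↦1, 1↦0}  →  V:5 E:8  edges: 0-q->0 1-q->4 2-p->0 2-q->0 2-q->2 2-r->2 3-q->1 4-q->3
4. fire R2 via {0↦1, 1↦4}  →  V:5 E:7  edges: 0-q->0 2-p->0 2-q->0 2-q->2 2-r->2 3-q->1 4-q->3
5. fire R2 via {0↦3, 1↦1}  →  V:5 E:6  edges: 0-q->0 2-p->0 2-q->0 2-q->2 2-r->2 4-q->3
6. fire R1 via {0↦1, 1↦2}  →  V:4 E:5  edges: 0-q->0 2-p->0 2-q->0 2-r->2 4-q->3
7. fire R2 via {0↦4, 1↦3}  →  V:4 E:4  edges: 0-q->0 2-p->0 2-q->0 2-r->2
halt: no rule applies after step 7
NF edges: [(0, 0, 'q'), (2, 0, 'p'), (2, 0, 'q'), (2, 2, 'r')]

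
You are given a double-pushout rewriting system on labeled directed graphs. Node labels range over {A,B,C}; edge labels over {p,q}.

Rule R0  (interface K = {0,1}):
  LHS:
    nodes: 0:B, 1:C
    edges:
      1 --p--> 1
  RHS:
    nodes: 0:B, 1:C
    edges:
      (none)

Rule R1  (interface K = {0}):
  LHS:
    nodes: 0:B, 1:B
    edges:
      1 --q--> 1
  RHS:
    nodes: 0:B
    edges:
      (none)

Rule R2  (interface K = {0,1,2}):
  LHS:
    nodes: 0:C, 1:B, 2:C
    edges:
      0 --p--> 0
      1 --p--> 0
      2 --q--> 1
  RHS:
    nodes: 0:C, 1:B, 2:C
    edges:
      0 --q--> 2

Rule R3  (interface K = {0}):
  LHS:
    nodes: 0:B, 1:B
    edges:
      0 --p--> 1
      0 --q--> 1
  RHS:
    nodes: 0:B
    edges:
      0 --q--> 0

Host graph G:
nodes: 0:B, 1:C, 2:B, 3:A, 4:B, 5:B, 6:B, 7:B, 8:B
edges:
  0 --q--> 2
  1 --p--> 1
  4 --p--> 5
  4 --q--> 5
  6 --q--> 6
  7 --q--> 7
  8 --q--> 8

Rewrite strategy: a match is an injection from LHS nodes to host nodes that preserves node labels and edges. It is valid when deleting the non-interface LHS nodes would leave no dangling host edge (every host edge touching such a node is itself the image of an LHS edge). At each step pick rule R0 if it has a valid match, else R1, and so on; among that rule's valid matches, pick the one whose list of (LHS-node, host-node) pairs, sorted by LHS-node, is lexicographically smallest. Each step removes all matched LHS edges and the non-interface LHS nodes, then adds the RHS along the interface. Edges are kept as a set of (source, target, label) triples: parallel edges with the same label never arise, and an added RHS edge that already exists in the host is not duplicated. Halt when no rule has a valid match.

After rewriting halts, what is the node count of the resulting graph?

start.  V:9 E:7  edges: 0-q->2 1-p->1 4-p->5 4-q->5 6-q->6 7-q->7 8-q->8
1. fire R0 via {0↦0, 1↦1}  →  V:9 E:6  edges: 0-q->2 4-p->5 4-q->5 6-q->6 7-q->7 8-q->8
2. fire R1 via {0↦0, 1↦6}  →  V:8 E:5  edges: 0-q->2 4-p->5 4-q->5 7-q->7 8-q->8
3. fire R1 via {0↦0, 1↦7}  →  V:7 E:4  edges: 0-q->2 4-p->5 4-q->5 8-q->8
4. fire R1 via {0↦0, 1↦8}  →  V:6 E:3  edges: 0-q->2 4-p->5 4-q->5
5. fire R3 via {0↦4, 1↦5}  →  V:5 E:2  edges: 0-q->2 4-q->4
6. fire R1 via {0↦0, 1↦4}  →  V:4 E:1  edges: 0-q->2
halt: no rule applies after step 6
NF nodes: {0:B, 1:C, 2:B, 3:A}

Answer: 4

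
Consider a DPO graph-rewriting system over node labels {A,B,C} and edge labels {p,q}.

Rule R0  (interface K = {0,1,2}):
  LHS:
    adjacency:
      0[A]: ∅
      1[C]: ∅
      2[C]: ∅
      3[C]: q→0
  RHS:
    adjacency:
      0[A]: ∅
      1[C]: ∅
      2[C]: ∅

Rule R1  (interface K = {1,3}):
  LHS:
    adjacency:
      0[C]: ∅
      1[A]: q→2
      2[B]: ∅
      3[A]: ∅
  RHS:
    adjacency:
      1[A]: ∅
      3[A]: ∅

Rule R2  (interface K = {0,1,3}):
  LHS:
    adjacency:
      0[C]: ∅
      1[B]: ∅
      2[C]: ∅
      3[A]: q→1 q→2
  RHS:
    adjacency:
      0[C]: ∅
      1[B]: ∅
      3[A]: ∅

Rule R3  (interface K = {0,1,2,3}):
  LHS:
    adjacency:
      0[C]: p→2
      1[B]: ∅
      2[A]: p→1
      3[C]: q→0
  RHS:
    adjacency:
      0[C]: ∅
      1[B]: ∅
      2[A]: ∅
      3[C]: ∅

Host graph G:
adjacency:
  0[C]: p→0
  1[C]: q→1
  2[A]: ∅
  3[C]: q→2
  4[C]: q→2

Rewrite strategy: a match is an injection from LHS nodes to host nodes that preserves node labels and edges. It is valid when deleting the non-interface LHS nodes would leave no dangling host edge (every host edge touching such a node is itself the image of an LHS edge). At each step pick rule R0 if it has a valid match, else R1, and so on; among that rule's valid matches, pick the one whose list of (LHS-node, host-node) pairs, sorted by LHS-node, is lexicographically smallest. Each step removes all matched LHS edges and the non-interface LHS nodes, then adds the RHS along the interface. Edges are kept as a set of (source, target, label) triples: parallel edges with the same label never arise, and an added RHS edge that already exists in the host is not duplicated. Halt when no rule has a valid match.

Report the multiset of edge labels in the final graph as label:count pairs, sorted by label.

initial: |V|=5 |E|=4  E = 0-p->0 1-q->1 3-q->2 4-q->2
step 1: apply R0 at {0↦2, 1↦0, 2↦1, 3↦3}  → |V|=4 |E|=3  E = 0-p->0 1-q->1 4-q->2
step 2: apply R0 at {0↦2, 1↦0, 2↦1, 3↦4}  → |V|=3 |E|=2  E = 0-p->0 1-q->1
halt: no rule applies after step 2
NF edges: [(0, 0, 'p'), (1, 1, 'q')]

Answer: p:1 q:1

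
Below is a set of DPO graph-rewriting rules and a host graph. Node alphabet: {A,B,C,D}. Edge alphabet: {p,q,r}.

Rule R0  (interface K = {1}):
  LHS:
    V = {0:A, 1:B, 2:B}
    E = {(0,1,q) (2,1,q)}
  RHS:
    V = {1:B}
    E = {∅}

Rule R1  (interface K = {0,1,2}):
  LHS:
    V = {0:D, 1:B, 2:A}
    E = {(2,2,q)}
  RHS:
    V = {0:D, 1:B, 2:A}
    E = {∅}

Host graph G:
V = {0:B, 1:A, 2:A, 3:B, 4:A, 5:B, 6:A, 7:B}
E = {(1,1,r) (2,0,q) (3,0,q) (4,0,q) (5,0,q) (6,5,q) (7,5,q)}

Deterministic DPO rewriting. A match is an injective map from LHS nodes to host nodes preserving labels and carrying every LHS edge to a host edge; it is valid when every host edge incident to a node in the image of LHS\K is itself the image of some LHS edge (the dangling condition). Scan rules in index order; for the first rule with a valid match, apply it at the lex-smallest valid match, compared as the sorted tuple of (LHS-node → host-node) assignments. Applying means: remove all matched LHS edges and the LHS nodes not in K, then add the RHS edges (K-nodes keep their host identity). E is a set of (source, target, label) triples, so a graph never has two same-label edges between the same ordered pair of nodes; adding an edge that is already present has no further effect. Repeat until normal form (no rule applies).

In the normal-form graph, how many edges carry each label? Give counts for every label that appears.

Answer: r:1

Derivation:
start.  V:8 E:7  edges: 1-r->1 2-q->0 3-q->0 4-q->0 5-q->0 6-q->5 7-q->5
1. fire R0 via {0↦2, 1↦0, 2↦3}  →  V:6 E:5  edges: 1-r->1 4-q->0 5-q->0 6-q->5 7-q->5
2. fire R0 via {0↦6, 1↦5, 2↦7}  →  V:4 E:3  edges: 1-r->1 4-q->0 5-q->0
3. fire R0 via {0↦4, 1↦0, 2↦5}  →  V:2 E:1  edges: 1-r->1
final graph: no rule applies after step 3
NF edges: [(1, 1, 'r')]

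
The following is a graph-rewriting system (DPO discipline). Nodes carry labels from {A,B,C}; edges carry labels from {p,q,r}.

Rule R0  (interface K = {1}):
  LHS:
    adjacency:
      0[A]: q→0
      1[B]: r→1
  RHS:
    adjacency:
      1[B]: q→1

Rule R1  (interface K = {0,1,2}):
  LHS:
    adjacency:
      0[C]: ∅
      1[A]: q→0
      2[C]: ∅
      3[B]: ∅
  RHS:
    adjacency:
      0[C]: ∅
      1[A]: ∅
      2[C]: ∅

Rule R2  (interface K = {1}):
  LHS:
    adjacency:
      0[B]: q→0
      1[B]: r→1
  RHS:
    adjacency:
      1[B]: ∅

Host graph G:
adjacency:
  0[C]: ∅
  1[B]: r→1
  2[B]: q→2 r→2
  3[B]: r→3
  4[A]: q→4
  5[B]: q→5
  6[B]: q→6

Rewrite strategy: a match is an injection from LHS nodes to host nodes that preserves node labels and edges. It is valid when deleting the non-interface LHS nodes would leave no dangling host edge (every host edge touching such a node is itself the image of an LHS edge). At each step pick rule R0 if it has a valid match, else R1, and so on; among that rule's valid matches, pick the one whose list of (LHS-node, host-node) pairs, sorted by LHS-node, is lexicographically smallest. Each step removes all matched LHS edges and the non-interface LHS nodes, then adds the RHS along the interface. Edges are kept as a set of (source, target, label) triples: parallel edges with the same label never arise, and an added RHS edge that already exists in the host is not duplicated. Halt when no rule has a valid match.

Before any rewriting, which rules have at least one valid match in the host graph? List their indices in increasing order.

R0: 3 valid matches — {0↦4, 1↦1}, {0↦4, 1↦2}, {0↦4, 1↦3}
R1: no valid match — LHS pattern not found
R2: 6 valid matches — {0↦5, 1↦1}, {0↦5, 1↦2}, {0↦5, 1↦3} (+3 more)

Answer: [R0,R2]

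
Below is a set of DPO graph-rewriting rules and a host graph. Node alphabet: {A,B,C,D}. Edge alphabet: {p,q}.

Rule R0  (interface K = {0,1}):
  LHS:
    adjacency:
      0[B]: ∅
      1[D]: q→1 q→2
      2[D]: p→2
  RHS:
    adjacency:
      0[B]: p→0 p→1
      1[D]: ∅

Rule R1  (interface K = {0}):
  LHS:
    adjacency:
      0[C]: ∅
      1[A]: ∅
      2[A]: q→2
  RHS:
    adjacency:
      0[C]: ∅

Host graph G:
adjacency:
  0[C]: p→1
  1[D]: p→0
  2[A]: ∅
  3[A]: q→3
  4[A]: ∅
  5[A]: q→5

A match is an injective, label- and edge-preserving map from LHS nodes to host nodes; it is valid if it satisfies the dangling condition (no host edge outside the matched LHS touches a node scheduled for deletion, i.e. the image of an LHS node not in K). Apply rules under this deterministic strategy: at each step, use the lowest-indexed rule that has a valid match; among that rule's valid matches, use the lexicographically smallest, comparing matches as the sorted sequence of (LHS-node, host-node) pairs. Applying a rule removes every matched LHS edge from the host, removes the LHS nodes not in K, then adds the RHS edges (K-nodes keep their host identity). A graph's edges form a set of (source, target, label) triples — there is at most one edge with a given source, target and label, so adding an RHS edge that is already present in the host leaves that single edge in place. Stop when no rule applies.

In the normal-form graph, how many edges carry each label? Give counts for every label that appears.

Answer: p:2

Derivation:
[0] host  ⇒  6 nodes, 4 edges  {0-p->1 1-p->0 3-q->3 5-q->5}
[1] R1 @ {0↦0, 1↦2, 2↦3}  ⇒  4 nodes, 3 edges  {0-p->1 1-p->0 5-q->5}
[2] R1 @ {0↦0, 1↦4, 2↦5}  ⇒  2 nodes, 2 edges  {0-p->1 1-p->0}
halt: no rule applies after step 2
NF edges: [(0, 1, 'p'), (1, 0, 'p')]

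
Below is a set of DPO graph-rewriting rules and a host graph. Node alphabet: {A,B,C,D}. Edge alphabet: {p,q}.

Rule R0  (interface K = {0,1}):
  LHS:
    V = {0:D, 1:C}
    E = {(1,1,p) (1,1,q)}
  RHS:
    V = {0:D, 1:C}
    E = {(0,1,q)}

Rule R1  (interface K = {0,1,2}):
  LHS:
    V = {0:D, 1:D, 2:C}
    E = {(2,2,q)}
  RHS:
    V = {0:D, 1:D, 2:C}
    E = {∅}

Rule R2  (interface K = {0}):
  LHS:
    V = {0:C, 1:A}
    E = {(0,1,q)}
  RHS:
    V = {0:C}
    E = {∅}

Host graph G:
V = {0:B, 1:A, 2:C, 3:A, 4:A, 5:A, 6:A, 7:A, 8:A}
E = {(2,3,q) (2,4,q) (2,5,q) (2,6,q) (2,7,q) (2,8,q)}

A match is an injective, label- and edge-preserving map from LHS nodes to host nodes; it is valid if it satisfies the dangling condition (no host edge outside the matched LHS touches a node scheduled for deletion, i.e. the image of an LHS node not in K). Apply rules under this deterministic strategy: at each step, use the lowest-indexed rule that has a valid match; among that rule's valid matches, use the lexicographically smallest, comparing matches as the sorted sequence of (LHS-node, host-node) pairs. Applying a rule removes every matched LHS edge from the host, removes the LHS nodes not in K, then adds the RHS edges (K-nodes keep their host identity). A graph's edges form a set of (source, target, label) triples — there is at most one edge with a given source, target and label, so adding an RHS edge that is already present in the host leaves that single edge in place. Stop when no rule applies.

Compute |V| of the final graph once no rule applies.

start.  V:9 E:6  edges: 2-q->3 2-q->4 2-q->5 2-q->6 2-q->7 2-q->8
1. fire R2 via {0↦2, 1↦3}  →  V:8 E:5  edges: 2-q->4 2-q->5 2-q->6 2-q->7 2-q->8
2. fire R2 via {0↦2, 1↦4}  →  V:7 E:4  edges: 2-q->5 2-q->6 2-q->7 2-q->8
3. fire R2 via {0↦2, 1↦5}  →  V:6 E:3  edges: 2-q->6 2-q->7 2-q->8
4. fire R2 via {0↦2, 1↦6}  →  V:5 E:2  edges: 2-q->7 2-q->8
5. fire R2 via {0↦2, 1↦7}  →  V:4 E:1  edges: 2-q->8
6. fire R2 via {0↦2, 1↦8}  →  V:3 E:0  edges: ∅
final graph: no rule applies after step 6
NF nodes: {0:B, 1:A, 2:C}

Answer: 3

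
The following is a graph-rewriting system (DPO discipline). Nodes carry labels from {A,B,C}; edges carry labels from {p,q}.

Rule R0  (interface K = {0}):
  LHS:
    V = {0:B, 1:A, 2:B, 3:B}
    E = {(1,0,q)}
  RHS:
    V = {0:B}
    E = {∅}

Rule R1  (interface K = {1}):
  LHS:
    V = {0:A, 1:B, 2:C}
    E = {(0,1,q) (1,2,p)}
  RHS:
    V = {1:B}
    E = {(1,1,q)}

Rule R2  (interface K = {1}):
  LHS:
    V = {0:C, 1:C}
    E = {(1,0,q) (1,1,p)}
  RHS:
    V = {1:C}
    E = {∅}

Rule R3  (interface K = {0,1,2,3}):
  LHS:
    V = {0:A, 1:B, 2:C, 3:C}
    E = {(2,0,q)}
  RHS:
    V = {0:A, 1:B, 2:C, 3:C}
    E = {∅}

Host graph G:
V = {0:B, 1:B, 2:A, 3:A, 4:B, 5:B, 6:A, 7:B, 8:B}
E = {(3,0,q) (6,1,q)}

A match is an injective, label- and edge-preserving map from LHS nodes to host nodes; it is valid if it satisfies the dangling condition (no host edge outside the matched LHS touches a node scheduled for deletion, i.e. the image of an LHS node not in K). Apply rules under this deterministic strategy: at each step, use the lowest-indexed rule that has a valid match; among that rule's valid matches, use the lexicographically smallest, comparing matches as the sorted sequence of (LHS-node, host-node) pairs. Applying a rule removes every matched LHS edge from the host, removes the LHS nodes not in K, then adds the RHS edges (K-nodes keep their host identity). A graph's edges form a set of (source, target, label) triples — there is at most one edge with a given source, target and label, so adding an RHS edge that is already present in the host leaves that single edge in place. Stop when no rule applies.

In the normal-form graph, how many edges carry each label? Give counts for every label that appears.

Answer: (no edges)

Rewrite trace:
[0] host  ⇒  9 nodes, 2 edges  {3-q->0 6-q->1}
[1] R0 @ {0↦0, 1↦3, 2↦4, 3↦5}  ⇒  6 nodes, 1 edges  {6-q->1}
[2] R0 @ {0↦1, 1↦6, 2↦0, 3↦7}  ⇒  3 nodes, 0 edges  {∅}
normal form: no rule applies after step 2
NF edges: []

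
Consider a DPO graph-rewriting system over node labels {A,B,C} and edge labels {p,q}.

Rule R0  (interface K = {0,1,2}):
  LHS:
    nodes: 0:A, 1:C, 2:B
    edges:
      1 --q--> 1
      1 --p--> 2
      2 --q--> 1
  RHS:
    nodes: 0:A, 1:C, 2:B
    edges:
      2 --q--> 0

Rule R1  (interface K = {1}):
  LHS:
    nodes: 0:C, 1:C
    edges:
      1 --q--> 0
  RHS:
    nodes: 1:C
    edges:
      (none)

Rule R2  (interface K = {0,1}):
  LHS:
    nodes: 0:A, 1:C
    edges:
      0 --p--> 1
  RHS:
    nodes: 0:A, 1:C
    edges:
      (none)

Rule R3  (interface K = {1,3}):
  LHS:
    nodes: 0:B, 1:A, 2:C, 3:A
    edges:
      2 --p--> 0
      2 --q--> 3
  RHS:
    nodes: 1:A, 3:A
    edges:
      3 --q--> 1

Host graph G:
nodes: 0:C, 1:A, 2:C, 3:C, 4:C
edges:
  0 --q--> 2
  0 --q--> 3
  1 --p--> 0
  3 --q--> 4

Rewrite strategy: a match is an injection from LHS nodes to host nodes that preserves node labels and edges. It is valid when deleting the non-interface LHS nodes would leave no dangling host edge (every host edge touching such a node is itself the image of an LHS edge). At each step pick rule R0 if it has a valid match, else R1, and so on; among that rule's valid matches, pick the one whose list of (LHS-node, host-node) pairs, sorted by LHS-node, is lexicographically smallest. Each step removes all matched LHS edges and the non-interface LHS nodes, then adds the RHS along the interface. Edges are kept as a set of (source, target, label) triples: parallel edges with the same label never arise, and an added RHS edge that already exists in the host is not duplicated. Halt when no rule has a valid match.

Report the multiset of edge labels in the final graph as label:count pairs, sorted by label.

initial: |V|=5 |E|=4  E = 0-q->2 0-q->3 1-p->0 3-q->4
step 1: apply R1 at {0↦2, 1↦0}  → |V|=4 |E|=3  E = 0-q->3 1-p->0 3-q->4
step 2: apply R1 at {0↦4, 1↦3}  → |V|=3 |E|=2  E = 0-q->3 1-p->0
step 3: apply R1 at {0↦3, 1↦0}  → |V|=2 |E|=1  E = 1-p->0
step 4: apply R2 at {0↦1, 1↦0}  → |V|=2 |E|=0  E = ∅
halt: no rule applies after step 4
NF edges: []

Answer: (no edges)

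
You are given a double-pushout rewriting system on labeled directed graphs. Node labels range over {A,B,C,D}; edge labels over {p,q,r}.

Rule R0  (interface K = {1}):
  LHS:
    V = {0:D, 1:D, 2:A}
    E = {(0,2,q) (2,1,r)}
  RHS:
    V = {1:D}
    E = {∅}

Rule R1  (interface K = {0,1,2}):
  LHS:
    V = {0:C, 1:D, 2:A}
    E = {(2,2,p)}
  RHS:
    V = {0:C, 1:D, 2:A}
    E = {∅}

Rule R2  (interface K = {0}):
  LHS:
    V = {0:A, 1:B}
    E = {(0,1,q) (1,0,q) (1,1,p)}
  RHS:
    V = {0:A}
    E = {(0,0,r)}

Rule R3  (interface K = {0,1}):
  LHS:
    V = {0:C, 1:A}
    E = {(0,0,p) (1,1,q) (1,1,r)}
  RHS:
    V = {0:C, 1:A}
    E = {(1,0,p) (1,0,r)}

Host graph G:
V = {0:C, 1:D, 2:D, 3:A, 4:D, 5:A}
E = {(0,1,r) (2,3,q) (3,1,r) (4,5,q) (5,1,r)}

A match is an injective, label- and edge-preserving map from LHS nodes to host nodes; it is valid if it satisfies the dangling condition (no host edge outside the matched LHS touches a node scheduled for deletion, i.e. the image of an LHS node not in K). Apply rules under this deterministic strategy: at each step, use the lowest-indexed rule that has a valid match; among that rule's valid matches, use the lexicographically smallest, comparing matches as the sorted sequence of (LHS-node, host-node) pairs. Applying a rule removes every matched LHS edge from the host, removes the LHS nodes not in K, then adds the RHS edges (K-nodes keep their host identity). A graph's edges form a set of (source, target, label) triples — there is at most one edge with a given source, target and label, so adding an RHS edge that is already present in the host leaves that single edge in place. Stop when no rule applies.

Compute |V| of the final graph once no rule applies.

initial: |V|=6 |E|=5  E = 0-r->1 2-q->3 3-r->1 4-q->5 5-r->1
step 1: apply R0 at {0↦2, 1↦1, 2↦3}  → |V|=4 |E|=3  E = 0-r->1 4-q->5 5-r->1
step 2: apply R0 at {0↦4, 1↦1, 2↦5}  → |V|=2 |E|=1  E = 0-r->1
final graph: no rule applies after step 2
NF nodes: {0:C, 1:D}

Answer: 2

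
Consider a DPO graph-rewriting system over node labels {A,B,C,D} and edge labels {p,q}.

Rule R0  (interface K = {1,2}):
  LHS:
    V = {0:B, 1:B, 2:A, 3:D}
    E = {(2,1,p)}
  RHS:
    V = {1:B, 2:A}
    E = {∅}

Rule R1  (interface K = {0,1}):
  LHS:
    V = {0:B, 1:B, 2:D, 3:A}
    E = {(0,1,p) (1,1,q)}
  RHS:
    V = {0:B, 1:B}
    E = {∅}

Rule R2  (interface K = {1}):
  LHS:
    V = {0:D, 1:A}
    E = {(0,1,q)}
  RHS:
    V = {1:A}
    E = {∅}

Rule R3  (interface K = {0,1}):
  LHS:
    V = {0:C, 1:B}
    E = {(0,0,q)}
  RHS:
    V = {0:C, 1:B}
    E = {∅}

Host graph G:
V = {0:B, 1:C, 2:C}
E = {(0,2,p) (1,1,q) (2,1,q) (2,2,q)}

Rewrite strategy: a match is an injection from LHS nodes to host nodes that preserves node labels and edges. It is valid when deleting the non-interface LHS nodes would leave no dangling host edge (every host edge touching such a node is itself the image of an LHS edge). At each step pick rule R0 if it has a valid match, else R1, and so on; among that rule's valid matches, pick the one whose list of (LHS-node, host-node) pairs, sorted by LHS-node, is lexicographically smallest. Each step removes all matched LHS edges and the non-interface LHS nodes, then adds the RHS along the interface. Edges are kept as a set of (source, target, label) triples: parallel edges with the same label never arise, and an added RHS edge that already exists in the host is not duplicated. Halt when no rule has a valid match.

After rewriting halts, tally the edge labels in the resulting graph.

start.  V:3 E:4  edges: 0-p->2 1-q->1 2-q->1 2-q->2
1. fire R3 via {0↦1, 1↦0}  →  V:3 E:3  edges: 0-p->2 2-q->1 2-q->2
2. fire R3 via {0↦2, 1↦0}  →  V:3 E:2  edges: 0-p->2 2-q->1
halt: no rule applies after step 2
NF edges: [(0, 2, 'p'), (2, 1, 'q')]

Answer: p:1 q:1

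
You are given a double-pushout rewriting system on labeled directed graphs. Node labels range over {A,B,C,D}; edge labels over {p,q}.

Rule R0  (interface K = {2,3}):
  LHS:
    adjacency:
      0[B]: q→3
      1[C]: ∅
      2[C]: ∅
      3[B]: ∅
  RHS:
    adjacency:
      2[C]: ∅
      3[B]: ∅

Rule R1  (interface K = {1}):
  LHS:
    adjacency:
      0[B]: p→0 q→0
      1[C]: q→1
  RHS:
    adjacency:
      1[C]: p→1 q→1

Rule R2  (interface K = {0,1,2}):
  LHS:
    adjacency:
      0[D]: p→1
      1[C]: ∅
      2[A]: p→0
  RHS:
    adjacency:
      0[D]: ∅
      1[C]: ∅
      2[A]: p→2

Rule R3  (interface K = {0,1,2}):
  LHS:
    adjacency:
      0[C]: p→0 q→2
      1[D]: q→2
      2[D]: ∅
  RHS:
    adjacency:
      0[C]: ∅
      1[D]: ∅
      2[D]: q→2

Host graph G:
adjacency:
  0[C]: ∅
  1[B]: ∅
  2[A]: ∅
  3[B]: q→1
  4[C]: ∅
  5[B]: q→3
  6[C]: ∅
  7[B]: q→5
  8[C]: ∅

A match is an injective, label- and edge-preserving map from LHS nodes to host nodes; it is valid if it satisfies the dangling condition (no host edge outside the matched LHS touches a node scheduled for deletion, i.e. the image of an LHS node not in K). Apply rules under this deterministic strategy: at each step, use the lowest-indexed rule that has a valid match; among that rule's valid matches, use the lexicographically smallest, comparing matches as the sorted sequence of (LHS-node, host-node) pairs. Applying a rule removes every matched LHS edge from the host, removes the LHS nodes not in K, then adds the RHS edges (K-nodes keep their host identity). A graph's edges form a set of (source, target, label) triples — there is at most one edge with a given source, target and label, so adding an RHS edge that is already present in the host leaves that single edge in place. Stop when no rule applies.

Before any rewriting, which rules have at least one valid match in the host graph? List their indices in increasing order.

Answer: [R0]

Rewrite trace:
R0: 12 valid matches — {0↦7, 1↦0, 2↦4, 3↦5}, {0↦7, 1↦0, 2↦6, 3↦5}, {0↦7, 1↦0, 2↦8, 3↦5} (+9 more)
R1: no valid match — LHS pattern not found
R2: no valid match — LHS pattern not found
R3: no valid match — LHS pattern not found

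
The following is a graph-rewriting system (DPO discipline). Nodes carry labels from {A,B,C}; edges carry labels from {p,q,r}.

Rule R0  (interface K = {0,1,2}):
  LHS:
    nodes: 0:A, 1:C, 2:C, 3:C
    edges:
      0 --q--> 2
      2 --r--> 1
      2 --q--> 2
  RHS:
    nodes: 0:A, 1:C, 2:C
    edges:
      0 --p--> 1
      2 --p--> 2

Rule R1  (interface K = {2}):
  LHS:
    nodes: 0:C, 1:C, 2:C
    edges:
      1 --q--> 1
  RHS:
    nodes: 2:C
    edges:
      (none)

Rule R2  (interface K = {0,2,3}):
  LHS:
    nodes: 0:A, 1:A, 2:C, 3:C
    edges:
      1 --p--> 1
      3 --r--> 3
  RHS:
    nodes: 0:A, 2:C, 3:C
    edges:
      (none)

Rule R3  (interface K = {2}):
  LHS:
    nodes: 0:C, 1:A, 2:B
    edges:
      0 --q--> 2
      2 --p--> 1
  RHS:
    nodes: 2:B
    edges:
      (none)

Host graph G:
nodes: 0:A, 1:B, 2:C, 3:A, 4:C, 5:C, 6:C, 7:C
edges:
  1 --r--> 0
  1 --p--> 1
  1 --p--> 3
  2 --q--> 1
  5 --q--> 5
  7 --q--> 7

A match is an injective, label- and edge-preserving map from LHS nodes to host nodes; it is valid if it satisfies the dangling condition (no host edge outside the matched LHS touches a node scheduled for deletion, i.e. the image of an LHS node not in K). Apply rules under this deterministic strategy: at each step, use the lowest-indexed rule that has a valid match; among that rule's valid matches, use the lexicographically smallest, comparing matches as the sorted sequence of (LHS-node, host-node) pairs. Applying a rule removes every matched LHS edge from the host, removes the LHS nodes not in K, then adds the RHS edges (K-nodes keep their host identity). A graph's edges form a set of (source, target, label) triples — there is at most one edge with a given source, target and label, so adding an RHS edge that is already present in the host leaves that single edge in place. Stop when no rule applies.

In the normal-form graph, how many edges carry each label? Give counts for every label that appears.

Answer: p:1 r:1

Steps:
initial: |V|=8 |E|=6  E = 1-r->0 1-p->1 1-p->3 2-q->1 5-q->5 7-q->7
step 1: apply R1 at {0↦4, 1↦5, 2↦2}  → |V|=6 |E|=5  E = 1-r->0 1-p->1 1-p->3 2-q->1 7-q->7
step 2: apply R1 at {0↦6, 1↦7, 2↦2}  → |V|=4 |E|=4  E = 1-r->0 1-p->1 1-p->3 2-q->1
step 3: apply R3 at {0↦2, 1↦3, 2↦1}  → |V|=2 |E|=2  E = 1-r->0 1-p->1
normal form: no rule applies after step 3
NF edges: [(1, 0, 'r'), (1, 1, 'p')]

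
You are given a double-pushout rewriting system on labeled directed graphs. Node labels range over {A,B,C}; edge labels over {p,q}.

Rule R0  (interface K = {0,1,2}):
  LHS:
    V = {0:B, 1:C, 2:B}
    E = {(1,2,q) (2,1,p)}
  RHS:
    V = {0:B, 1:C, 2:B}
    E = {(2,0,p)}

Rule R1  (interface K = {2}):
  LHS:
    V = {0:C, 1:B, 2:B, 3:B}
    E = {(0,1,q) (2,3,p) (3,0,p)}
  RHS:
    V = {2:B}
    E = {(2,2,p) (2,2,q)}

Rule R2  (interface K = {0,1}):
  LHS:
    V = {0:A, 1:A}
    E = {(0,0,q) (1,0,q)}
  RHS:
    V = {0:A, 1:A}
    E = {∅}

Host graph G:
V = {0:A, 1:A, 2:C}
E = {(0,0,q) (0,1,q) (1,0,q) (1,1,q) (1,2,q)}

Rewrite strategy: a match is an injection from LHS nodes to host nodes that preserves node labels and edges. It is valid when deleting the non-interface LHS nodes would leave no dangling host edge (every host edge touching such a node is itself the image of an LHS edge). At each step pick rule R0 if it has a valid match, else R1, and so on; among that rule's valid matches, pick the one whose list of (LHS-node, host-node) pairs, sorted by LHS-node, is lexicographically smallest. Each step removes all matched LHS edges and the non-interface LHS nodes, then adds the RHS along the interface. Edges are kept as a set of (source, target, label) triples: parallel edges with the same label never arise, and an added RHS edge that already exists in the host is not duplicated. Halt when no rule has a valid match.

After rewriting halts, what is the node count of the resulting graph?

Answer: 3

Derivation:
initial: |V|=3 |E|=5  E = 0-q->0 0-q->1 1-q->0 1-q->1 1-q->2
step 1: apply R2 at {0↦0, 1↦1}  → |V|=3 |E|=3  E = 0-q->1 1-q->1 1-q->2
step 2: apply R2 at {0↦1, 1↦0}  → |V|=3 |E|=1  E = 1-q->2
final graph: no rule applies after step 2
NF nodes: {0:A, 1:A, 2:C}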